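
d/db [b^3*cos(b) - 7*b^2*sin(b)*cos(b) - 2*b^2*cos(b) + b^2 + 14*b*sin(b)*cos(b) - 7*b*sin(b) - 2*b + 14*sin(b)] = -b^3*sin(b) + 2*b^2*sin(b) + 3*b^2*cos(b) - 7*b^2*cos(2*b) - 7*b*sin(2*b) - 11*b*cos(b) + 14*b*cos(2*b) + 2*b - 7*sin(b) + 7*sin(2*b) + 14*cos(b) - 2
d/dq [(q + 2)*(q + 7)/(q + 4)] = (q^2 + 8*q + 22)/(q^2 + 8*q + 16)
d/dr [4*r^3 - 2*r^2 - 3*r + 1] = 12*r^2 - 4*r - 3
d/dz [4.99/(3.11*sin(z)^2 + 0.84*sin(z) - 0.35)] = -(31.0378*sin(z) + 4.1916)*cos(z)/(3.11*sin(z)^2 + 0.84*sin(z) - 0.35)^2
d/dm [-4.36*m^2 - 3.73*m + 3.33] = -8.72*m - 3.73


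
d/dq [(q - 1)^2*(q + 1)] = (q - 1)*(3*q + 1)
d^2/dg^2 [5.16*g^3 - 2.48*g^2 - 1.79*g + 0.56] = 30.96*g - 4.96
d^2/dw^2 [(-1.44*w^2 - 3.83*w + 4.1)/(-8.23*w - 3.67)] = (-5.6843418860808e-14*w^2 - 747.982754)/(557.441767*w^3 + 745.739229*w^2 + 332.547141*w + 49.430863)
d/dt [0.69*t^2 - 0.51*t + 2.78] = 1.38*t - 0.51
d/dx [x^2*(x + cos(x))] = x*(-x*sin(x) + 3*x + 2*cos(x))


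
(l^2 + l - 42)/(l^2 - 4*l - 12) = (l + 7)/(l + 2)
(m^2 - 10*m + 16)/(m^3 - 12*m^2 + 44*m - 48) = (m - 8)/(m^2 - 10*m + 24)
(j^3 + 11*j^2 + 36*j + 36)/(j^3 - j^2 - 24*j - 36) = (j + 6)/(j - 6)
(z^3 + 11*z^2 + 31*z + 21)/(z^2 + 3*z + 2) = (z^2 + 10*z + 21)/(z + 2)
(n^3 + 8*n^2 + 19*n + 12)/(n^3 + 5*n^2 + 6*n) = (n^2 + 5*n + 4)/(n*(n + 2))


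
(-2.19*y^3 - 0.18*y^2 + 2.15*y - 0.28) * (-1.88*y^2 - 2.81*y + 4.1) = 4.1172*y^5 + 6.4923*y^4 - 12.5152*y^3 - 6.2531*y^2 + 9.6018*y - 1.148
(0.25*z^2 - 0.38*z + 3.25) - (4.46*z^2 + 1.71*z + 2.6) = -4.21*z^2 - 2.09*z + 0.65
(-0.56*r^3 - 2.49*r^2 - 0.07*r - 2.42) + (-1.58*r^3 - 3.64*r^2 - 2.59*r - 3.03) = -2.14*r^3 - 6.13*r^2 - 2.66*r - 5.45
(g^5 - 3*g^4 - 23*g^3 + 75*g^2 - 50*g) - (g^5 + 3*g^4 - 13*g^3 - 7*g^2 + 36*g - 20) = -6*g^4 - 10*g^3 + 82*g^2 - 86*g + 20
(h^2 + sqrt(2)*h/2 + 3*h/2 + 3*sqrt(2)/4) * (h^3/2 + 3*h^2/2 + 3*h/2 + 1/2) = h^5/2 + sqrt(2)*h^4/4 + 9*h^4/4 + 9*sqrt(2)*h^3/8 + 15*h^3/4 + 15*sqrt(2)*h^2/8 + 11*h^2/4 + 3*h/4 + 11*sqrt(2)*h/8 + 3*sqrt(2)/8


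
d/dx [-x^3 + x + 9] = 1 - 3*x^2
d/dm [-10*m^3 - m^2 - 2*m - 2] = -30*m^2 - 2*m - 2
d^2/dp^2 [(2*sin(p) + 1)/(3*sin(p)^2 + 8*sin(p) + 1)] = 2*(-9*sin(p)^5 + 6*sin(p)^4 + 9*sin(p)^2 + 57*sin(p) + 45)/(3*sin(p)^2 + 8*sin(p) + 1)^3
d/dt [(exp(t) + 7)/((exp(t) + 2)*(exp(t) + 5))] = (-exp(2*t) - 14*exp(t) - 39)*exp(t)/(exp(4*t) + 14*exp(3*t) + 69*exp(2*t) + 140*exp(t) + 100)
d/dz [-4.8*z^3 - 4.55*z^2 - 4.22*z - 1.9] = -14.4*z^2 - 9.1*z - 4.22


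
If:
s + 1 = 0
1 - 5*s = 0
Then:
No Solution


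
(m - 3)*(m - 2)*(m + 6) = m^3 + m^2 - 24*m + 36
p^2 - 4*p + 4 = (p - 2)^2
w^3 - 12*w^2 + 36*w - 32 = (w - 8)*(w - 2)^2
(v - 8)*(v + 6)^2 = v^3 + 4*v^2 - 60*v - 288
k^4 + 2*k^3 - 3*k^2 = k^2*(k - 1)*(k + 3)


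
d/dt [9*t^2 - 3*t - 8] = 18*t - 3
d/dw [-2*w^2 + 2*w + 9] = 2 - 4*w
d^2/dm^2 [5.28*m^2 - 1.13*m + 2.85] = 10.5600000000000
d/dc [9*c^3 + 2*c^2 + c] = 27*c^2 + 4*c + 1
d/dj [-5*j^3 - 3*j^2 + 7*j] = -15*j^2 - 6*j + 7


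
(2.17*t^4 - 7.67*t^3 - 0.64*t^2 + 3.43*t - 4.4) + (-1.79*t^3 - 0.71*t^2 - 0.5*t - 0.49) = 2.17*t^4 - 9.46*t^3 - 1.35*t^2 + 2.93*t - 4.89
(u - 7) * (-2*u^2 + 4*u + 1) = -2*u^3 + 18*u^2 - 27*u - 7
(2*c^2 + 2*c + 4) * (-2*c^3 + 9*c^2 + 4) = -4*c^5 + 14*c^4 + 10*c^3 + 44*c^2 + 8*c + 16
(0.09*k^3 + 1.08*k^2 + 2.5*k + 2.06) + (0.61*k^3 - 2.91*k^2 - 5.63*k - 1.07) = 0.7*k^3 - 1.83*k^2 - 3.13*k + 0.99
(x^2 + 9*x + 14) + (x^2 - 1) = 2*x^2 + 9*x + 13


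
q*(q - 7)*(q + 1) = q^3 - 6*q^2 - 7*q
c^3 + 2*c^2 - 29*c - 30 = (c - 5)*(c + 1)*(c + 6)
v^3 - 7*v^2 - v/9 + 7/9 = (v - 7)*(v - 1/3)*(v + 1/3)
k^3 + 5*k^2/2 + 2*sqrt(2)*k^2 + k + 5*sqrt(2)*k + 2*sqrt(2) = (k + 1/2)*(k + 2)*(k + 2*sqrt(2))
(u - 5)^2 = u^2 - 10*u + 25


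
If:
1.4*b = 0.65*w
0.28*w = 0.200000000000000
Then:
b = 0.33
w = 0.71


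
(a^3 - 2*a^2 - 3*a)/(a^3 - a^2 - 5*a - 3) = a/(a + 1)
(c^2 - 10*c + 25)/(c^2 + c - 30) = (c - 5)/(c + 6)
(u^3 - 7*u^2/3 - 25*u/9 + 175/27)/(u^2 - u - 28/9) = (9*u^2 - 25)/(3*(3*u + 4))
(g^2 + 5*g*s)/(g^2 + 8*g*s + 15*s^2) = g/(g + 3*s)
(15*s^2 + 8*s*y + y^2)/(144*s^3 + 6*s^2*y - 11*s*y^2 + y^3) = (5*s + y)/(48*s^2 - 14*s*y + y^2)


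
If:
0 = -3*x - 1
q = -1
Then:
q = -1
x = -1/3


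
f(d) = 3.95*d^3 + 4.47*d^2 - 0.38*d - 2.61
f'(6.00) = 479.86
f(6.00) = 1009.23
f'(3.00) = 133.09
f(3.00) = 143.13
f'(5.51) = 408.65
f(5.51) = 791.78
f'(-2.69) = 61.32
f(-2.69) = -46.13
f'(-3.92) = 146.67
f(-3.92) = -170.37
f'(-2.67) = 60.23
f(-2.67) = -44.91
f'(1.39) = 34.94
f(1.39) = 16.11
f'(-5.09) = 261.13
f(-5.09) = -405.76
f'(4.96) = 335.49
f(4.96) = 587.47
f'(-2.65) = 59.15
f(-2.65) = -43.72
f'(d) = 11.85*d^2 + 8.94*d - 0.38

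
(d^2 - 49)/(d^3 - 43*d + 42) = (d - 7)/(d^2 - 7*d + 6)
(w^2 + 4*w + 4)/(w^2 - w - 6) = (w + 2)/(w - 3)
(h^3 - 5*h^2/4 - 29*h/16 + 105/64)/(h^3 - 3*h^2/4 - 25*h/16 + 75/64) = (4*h - 7)/(4*h - 5)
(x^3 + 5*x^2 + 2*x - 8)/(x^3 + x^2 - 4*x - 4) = (x^2 + 3*x - 4)/(x^2 - x - 2)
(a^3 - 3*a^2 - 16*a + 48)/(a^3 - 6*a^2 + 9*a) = (a^2 - 16)/(a*(a - 3))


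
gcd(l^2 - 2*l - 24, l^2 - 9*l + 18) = l - 6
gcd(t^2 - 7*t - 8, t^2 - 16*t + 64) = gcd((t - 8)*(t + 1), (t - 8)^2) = t - 8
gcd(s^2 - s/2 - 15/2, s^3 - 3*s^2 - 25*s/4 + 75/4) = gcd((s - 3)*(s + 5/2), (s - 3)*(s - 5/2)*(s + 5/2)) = s^2 - s/2 - 15/2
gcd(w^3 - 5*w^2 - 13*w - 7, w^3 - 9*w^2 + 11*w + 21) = w^2 - 6*w - 7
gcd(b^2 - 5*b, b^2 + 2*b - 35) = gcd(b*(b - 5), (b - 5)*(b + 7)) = b - 5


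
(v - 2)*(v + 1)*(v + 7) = v^3 + 6*v^2 - 9*v - 14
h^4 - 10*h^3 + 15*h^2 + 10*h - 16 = (h - 8)*(h - 2)*(h - 1)*(h + 1)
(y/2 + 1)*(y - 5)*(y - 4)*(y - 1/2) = y^4/2 - 15*y^3/4 + 11*y^2/4 + 39*y/2 - 10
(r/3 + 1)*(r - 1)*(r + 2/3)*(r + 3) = r^4/3 + 17*r^3/9 + 19*r^2/9 - 7*r/3 - 2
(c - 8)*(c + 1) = c^2 - 7*c - 8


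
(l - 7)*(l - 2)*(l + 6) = l^3 - 3*l^2 - 40*l + 84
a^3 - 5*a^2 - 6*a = a*(a - 6)*(a + 1)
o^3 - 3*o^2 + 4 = (o - 2)^2*(o + 1)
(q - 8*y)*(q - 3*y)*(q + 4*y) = q^3 - 7*q^2*y - 20*q*y^2 + 96*y^3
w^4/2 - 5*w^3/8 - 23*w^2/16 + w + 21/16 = (w/2 + 1/2)*(w - 7/4)*(w - 3/2)*(w + 1)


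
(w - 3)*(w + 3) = w^2 - 9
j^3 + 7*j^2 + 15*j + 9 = (j + 1)*(j + 3)^2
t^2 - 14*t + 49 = (t - 7)^2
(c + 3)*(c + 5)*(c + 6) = c^3 + 14*c^2 + 63*c + 90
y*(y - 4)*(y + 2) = y^3 - 2*y^2 - 8*y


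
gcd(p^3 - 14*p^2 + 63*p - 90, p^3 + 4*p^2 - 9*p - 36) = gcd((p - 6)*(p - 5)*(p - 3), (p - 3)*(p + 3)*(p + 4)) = p - 3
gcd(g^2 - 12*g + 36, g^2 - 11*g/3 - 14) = g - 6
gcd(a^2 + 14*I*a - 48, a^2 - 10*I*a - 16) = 1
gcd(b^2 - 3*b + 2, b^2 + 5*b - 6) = b - 1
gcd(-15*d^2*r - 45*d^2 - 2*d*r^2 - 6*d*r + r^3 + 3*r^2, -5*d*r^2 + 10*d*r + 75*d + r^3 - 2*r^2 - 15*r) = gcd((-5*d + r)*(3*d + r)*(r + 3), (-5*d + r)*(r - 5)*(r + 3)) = -5*d*r - 15*d + r^2 + 3*r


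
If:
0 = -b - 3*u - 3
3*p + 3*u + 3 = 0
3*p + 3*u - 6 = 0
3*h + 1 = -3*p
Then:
No Solution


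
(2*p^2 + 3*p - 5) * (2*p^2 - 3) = 4*p^4 + 6*p^3 - 16*p^2 - 9*p + 15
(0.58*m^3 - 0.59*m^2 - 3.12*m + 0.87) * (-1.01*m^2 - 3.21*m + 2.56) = -0.5858*m^5 - 1.2659*m^4 + 6.5299*m^3 + 7.6261*m^2 - 10.7799*m + 2.2272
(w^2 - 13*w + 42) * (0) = 0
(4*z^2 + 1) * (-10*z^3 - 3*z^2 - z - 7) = -40*z^5 - 12*z^4 - 14*z^3 - 31*z^2 - z - 7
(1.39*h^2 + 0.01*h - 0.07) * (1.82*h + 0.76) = 2.5298*h^3 + 1.0746*h^2 - 0.1198*h - 0.0532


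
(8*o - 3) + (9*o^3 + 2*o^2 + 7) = 9*o^3 + 2*o^2 + 8*o + 4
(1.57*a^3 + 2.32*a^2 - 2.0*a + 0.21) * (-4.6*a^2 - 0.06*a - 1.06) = -7.222*a^5 - 10.7662*a^4 + 7.3966*a^3 - 3.3052*a^2 + 2.1074*a - 0.2226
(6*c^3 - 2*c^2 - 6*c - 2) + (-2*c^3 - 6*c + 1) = 4*c^3 - 2*c^2 - 12*c - 1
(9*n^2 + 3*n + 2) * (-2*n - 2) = -18*n^3 - 24*n^2 - 10*n - 4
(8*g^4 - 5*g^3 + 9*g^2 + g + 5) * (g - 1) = 8*g^5 - 13*g^4 + 14*g^3 - 8*g^2 + 4*g - 5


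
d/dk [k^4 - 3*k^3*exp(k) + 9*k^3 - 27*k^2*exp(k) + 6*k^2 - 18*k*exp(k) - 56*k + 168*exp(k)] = -3*k^3*exp(k) + 4*k^3 - 36*k^2*exp(k) + 27*k^2 - 72*k*exp(k) + 12*k + 150*exp(k) - 56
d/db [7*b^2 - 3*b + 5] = 14*b - 3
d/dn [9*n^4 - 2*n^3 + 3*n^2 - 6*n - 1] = 36*n^3 - 6*n^2 + 6*n - 6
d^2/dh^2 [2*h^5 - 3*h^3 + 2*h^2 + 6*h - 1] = 40*h^3 - 18*h + 4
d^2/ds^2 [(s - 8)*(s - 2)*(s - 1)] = 6*s - 22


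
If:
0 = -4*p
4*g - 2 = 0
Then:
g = 1/2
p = 0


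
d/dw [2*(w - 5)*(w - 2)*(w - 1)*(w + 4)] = 8*w^3 - 24*w^2 - 60*w + 116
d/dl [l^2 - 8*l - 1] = 2*l - 8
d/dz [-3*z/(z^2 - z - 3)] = 3*(z^2 + 3)/(z^4 - 2*z^3 - 5*z^2 + 6*z + 9)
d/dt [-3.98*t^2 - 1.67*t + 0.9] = -7.96*t - 1.67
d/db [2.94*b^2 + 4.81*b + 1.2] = 5.88*b + 4.81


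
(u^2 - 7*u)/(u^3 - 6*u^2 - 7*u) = 1/(u + 1)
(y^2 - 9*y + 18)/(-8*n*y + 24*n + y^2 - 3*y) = (y - 6)/(-8*n + y)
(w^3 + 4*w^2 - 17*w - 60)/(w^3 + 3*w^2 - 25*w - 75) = (w - 4)/(w - 5)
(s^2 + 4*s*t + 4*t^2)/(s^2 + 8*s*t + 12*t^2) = (s + 2*t)/(s + 6*t)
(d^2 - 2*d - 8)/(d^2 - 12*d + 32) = (d + 2)/(d - 8)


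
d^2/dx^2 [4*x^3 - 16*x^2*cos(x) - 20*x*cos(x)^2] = 16*x^2*cos(x) + 64*x*sin(x) + 40*x*cos(2*x) + 24*x + 40*sin(2*x) - 32*cos(x)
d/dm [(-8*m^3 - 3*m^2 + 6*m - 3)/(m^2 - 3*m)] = (-8*m^4 + 48*m^3 + 3*m^2 + 6*m - 9)/(m^2*(m^2 - 6*m + 9))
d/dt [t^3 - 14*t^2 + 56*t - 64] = 3*t^2 - 28*t + 56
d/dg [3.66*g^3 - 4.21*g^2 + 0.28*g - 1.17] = 10.98*g^2 - 8.42*g + 0.28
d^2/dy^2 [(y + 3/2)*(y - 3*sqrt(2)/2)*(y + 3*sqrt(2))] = 6*y + 3 + 3*sqrt(2)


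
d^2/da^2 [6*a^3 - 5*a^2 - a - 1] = 36*a - 10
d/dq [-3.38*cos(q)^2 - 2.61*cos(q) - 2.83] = (6.76*cos(q) + 2.61)*sin(q)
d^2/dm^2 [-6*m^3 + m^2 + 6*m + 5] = 2 - 36*m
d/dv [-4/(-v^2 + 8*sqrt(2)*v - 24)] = 8*(-v + 4*sqrt(2))/(v^2 - 8*sqrt(2)*v + 24)^2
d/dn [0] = 0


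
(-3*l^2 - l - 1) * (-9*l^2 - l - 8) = 27*l^4 + 12*l^3 + 34*l^2 + 9*l + 8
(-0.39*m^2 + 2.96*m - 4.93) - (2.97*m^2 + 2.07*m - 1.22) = -3.36*m^2 + 0.89*m - 3.71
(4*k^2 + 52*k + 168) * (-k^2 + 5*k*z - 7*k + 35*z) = -4*k^4 + 20*k^3*z - 80*k^3 + 400*k^2*z - 532*k^2 + 2660*k*z - 1176*k + 5880*z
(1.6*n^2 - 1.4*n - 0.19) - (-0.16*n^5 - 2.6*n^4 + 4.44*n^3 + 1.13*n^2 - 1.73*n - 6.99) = 0.16*n^5 + 2.6*n^4 - 4.44*n^3 + 0.47*n^2 + 0.33*n + 6.8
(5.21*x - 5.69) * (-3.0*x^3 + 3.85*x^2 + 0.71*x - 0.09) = -15.63*x^4 + 37.1285*x^3 - 18.2074*x^2 - 4.5088*x + 0.5121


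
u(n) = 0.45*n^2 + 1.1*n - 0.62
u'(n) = 0.9*n + 1.1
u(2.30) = 4.29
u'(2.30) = 3.17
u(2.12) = 3.73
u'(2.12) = 3.01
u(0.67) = 0.32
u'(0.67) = 1.70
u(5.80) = 20.90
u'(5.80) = 6.32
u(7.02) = 29.28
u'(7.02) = 7.42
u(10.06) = 55.99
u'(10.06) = 10.15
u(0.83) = 0.60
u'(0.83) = 1.85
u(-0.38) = -0.97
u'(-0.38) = 0.76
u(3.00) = 6.73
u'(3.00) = 3.80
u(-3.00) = 0.13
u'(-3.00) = -1.60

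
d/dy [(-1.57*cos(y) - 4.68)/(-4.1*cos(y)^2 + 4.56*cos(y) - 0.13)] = (6.437*cos(y)^2 + 38.376*cos(y) - 21.5449)*sin(y)/(16.81*cos(y)^4 - 37.392*cos(y)^3 + 21.8596*cos(y)^2 - 1.1856*cos(y) + 0.0169)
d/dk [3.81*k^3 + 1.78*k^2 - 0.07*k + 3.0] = 11.43*k^2 + 3.56*k - 0.07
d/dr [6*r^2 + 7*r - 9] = 12*r + 7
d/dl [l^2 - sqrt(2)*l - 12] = 2*l - sqrt(2)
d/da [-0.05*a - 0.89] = -0.0500000000000000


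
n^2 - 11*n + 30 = (n - 6)*(n - 5)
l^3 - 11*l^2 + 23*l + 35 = (l - 7)*(l - 5)*(l + 1)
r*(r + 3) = r^2 + 3*r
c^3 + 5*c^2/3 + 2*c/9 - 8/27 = (c - 1/3)*(c + 2/3)*(c + 4/3)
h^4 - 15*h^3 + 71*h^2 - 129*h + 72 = (h - 8)*(h - 3)^2*(h - 1)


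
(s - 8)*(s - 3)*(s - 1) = s^3 - 12*s^2 + 35*s - 24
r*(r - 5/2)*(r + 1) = r^3 - 3*r^2/2 - 5*r/2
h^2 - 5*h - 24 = (h - 8)*(h + 3)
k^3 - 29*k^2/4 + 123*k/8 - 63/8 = (k - 7/2)*(k - 3)*(k - 3/4)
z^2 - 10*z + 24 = (z - 6)*(z - 4)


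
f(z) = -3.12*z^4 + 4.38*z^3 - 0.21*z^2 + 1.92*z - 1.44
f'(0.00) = 1.92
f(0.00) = -1.44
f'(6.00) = -2223.24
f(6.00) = -3094.92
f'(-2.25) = 211.54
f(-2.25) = -136.68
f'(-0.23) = 2.86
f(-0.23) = -1.95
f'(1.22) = -1.70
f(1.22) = 1.63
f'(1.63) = -17.90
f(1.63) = -1.92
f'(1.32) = -4.44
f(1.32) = 1.33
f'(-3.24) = 565.69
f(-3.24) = -502.66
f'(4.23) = -709.32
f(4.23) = -664.45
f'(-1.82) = 121.45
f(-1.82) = -66.27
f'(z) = -12.48*z^3 + 13.14*z^2 - 0.42*z + 1.92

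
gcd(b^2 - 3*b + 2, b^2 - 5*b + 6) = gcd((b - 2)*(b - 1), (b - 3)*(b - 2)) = b - 2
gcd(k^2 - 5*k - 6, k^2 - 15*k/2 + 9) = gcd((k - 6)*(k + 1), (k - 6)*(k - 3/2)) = k - 6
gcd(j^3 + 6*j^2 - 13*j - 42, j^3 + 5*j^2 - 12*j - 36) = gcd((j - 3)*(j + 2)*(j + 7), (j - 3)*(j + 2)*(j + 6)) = j^2 - j - 6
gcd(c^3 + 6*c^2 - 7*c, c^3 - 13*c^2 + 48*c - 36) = c - 1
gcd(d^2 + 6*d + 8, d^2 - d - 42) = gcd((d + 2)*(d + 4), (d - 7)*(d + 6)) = 1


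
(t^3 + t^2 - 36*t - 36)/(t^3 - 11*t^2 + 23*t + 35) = (t^2 - 36)/(t^2 - 12*t + 35)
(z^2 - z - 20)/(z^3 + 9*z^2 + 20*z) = (z - 5)/(z*(z + 5))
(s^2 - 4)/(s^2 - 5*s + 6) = (s + 2)/(s - 3)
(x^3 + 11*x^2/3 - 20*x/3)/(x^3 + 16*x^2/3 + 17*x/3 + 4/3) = x*(3*x^2 + 11*x - 20)/(3*x^3 + 16*x^2 + 17*x + 4)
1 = 1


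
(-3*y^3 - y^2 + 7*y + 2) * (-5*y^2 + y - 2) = 15*y^5 + 2*y^4 - 30*y^3 - y^2 - 12*y - 4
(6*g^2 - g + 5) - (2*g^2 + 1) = 4*g^2 - g + 4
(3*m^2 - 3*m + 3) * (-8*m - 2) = -24*m^3 + 18*m^2 - 18*m - 6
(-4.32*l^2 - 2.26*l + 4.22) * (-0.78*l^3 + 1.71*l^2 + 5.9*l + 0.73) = 3.3696*l^5 - 5.6244*l^4 - 32.6442*l^3 - 9.2714*l^2 + 23.2482*l + 3.0806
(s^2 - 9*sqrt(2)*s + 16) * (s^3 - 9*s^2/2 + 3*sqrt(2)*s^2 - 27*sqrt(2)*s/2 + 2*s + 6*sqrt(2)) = s^5 - 6*sqrt(2)*s^4 - 9*s^4/2 - 36*s^3 + 27*sqrt(2)*s^3 + 36*sqrt(2)*s^2 + 171*s^2 - 216*sqrt(2)*s - 76*s + 96*sqrt(2)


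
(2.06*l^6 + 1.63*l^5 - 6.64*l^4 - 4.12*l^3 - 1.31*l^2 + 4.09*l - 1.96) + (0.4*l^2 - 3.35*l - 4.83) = 2.06*l^6 + 1.63*l^5 - 6.64*l^4 - 4.12*l^3 - 0.91*l^2 + 0.74*l - 6.79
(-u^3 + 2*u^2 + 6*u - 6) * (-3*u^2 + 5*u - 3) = 3*u^5 - 11*u^4 - 5*u^3 + 42*u^2 - 48*u + 18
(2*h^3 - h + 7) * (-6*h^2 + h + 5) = -12*h^5 + 2*h^4 + 16*h^3 - 43*h^2 + 2*h + 35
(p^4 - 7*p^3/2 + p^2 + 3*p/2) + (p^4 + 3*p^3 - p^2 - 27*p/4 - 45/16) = 2*p^4 - p^3/2 - 21*p/4 - 45/16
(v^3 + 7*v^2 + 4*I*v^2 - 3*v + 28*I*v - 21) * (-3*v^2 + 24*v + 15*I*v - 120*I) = -3*v^5 + 3*v^4 + 3*I*v^4 + 117*v^3 - 3*I*v^3 + 51*v^2 - 213*I*v^2 + 2856*v + 45*I*v + 2520*I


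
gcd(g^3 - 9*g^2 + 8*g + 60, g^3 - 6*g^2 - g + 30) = g^2 - 3*g - 10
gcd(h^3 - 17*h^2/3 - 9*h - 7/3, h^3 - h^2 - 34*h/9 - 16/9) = h + 1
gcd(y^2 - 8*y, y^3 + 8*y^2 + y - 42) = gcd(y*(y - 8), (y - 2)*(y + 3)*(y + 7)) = 1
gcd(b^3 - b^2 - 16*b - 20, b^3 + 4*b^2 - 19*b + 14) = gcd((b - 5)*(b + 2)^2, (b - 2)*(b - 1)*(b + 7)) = 1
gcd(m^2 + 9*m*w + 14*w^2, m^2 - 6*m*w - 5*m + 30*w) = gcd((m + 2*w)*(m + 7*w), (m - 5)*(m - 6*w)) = 1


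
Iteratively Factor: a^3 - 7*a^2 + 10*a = (a - 2)*(a^2 - 5*a) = a*(a - 2)*(a - 5)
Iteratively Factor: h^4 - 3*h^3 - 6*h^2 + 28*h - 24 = (h - 2)*(h^3 - h^2 - 8*h + 12) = (h - 2)^2*(h^2 + h - 6) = (h - 2)^3*(h + 3)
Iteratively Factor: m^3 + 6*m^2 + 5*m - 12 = (m - 1)*(m^2 + 7*m + 12) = (m - 1)*(m + 3)*(m + 4)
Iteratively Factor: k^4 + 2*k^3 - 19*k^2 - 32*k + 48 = (k - 1)*(k^3 + 3*k^2 - 16*k - 48) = (k - 1)*(k + 4)*(k^2 - k - 12) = (k - 1)*(k + 3)*(k + 4)*(k - 4)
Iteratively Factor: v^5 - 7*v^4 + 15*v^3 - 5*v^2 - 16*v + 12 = (v - 2)*(v^4 - 5*v^3 + 5*v^2 + 5*v - 6) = (v - 3)*(v - 2)*(v^3 - 2*v^2 - v + 2) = (v - 3)*(v - 2)*(v + 1)*(v^2 - 3*v + 2) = (v - 3)*(v - 2)*(v - 1)*(v + 1)*(v - 2)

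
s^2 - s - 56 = (s - 8)*(s + 7)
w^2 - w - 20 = (w - 5)*(w + 4)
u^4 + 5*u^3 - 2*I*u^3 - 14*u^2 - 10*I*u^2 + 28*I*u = u*(u - 2)*(u + 7)*(u - 2*I)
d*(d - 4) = d^2 - 4*d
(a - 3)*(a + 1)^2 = a^3 - a^2 - 5*a - 3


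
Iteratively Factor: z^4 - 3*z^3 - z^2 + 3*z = (z - 1)*(z^3 - 2*z^2 - 3*z) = z*(z - 1)*(z^2 - 2*z - 3) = z*(z - 1)*(z + 1)*(z - 3)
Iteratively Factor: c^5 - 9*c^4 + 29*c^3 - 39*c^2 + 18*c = (c)*(c^4 - 9*c^3 + 29*c^2 - 39*c + 18) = c*(c - 3)*(c^3 - 6*c^2 + 11*c - 6) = c*(c - 3)*(c - 1)*(c^2 - 5*c + 6) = c*(c - 3)^2*(c - 1)*(c - 2)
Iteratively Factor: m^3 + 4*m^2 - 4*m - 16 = (m + 2)*(m^2 + 2*m - 8) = (m + 2)*(m + 4)*(m - 2)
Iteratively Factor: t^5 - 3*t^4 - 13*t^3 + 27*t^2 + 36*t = (t)*(t^4 - 3*t^3 - 13*t^2 + 27*t + 36) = t*(t + 1)*(t^3 - 4*t^2 - 9*t + 36) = t*(t - 3)*(t + 1)*(t^2 - t - 12) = t*(t - 4)*(t - 3)*(t + 1)*(t + 3)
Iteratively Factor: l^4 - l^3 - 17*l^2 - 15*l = (l + 3)*(l^3 - 4*l^2 - 5*l) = (l + 1)*(l + 3)*(l^2 - 5*l) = (l - 5)*(l + 1)*(l + 3)*(l)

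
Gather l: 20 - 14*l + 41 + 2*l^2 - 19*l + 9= 2*l^2 - 33*l + 70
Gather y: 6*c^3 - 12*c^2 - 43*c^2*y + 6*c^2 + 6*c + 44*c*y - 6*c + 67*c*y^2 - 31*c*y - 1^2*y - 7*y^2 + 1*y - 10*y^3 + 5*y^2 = 6*c^3 - 6*c^2 - 10*y^3 + y^2*(67*c - 2) + y*(-43*c^2 + 13*c)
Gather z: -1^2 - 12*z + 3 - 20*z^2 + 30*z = -20*z^2 + 18*z + 2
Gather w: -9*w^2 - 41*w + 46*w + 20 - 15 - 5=-9*w^2 + 5*w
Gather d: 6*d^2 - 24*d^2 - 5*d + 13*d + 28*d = -18*d^2 + 36*d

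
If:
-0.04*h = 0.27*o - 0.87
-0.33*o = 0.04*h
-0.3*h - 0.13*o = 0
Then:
No Solution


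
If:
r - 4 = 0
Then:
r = 4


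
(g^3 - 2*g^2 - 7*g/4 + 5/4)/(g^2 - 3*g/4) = (4*g^3 - 8*g^2 - 7*g + 5)/(g*(4*g - 3))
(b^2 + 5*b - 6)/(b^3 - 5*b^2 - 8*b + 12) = (b + 6)/(b^2 - 4*b - 12)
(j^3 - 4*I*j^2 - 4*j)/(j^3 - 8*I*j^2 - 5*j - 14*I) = j*(j - 2*I)/(j^2 - 6*I*j + 7)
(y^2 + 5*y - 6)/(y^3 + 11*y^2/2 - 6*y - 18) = 2*(y - 1)/(2*y^2 - y - 6)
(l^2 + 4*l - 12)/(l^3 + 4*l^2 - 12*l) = 1/l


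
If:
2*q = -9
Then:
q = -9/2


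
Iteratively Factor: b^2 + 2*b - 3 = (b - 1)*(b + 3)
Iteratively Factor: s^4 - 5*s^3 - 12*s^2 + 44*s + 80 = (s + 2)*(s^3 - 7*s^2 + 2*s + 40) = (s - 4)*(s + 2)*(s^2 - 3*s - 10) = (s - 5)*(s - 4)*(s + 2)*(s + 2)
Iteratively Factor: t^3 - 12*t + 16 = (t + 4)*(t^2 - 4*t + 4) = (t - 2)*(t + 4)*(t - 2)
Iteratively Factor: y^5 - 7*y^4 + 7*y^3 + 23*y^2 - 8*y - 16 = (y + 1)*(y^4 - 8*y^3 + 15*y^2 + 8*y - 16) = (y - 4)*(y + 1)*(y^3 - 4*y^2 - y + 4) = (y - 4)*(y + 1)^2*(y^2 - 5*y + 4) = (y - 4)*(y - 1)*(y + 1)^2*(y - 4)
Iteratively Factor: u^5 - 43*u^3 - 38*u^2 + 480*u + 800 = (u + 4)*(u^4 - 4*u^3 - 27*u^2 + 70*u + 200) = (u - 5)*(u + 4)*(u^3 + u^2 - 22*u - 40) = (u - 5)*(u + 4)^2*(u^2 - 3*u - 10) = (u - 5)*(u + 2)*(u + 4)^2*(u - 5)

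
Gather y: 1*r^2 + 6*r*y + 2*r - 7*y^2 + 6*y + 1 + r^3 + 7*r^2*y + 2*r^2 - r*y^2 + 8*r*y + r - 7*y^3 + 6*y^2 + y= r^3 + 3*r^2 + 3*r - 7*y^3 + y^2*(-r - 1) + y*(7*r^2 + 14*r + 7) + 1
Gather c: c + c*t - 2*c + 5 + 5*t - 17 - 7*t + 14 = c*(t - 1) - 2*t + 2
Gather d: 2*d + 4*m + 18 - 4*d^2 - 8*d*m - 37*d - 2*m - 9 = -4*d^2 + d*(-8*m - 35) + 2*m + 9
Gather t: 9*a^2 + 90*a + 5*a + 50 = 9*a^2 + 95*a + 50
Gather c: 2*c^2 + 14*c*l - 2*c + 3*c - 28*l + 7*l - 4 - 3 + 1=2*c^2 + c*(14*l + 1) - 21*l - 6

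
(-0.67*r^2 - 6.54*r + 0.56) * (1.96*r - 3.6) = -1.3132*r^3 - 10.4064*r^2 + 24.6416*r - 2.016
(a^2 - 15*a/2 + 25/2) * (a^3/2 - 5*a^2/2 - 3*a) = a^5/2 - 25*a^4/4 + 22*a^3 - 35*a^2/4 - 75*a/2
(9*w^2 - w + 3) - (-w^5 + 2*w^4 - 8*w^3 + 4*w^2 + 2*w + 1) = w^5 - 2*w^4 + 8*w^3 + 5*w^2 - 3*w + 2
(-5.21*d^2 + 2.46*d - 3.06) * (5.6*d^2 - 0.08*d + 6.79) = -29.176*d^4 + 14.1928*d^3 - 52.7087*d^2 + 16.9482*d - 20.7774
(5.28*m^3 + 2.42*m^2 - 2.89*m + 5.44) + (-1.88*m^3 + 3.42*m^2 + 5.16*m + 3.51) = 3.4*m^3 + 5.84*m^2 + 2.27*m + 8.95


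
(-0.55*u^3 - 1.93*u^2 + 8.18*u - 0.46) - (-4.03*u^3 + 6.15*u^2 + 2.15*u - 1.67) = 3.48*u^3 - 8.08*u^2 + 6.03*u + 1.21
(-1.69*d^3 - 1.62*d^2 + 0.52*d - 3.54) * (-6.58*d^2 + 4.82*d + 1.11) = 11.1202*d^5 + 2.5138*d^4 - 13.1059*d^3 + 24.0014*d^2 - 16.4856*d - 3.9294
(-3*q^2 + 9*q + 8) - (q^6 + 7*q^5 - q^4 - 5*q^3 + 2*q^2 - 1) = -q^6 - 7*q^5 + q^4 + 5*q^3 - 5*q^2 + 9*q + 9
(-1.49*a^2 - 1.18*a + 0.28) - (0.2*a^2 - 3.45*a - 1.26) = -1.69*a^2 + 2.27*a + 1.54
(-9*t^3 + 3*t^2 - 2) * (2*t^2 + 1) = -18*t^5 + 6*t^4 - 9*t^3 - t^2 - 2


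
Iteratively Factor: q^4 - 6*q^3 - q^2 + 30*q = (q - 3)*(q^3 - 3*q^2 - 10*q) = (q - 5)*(q - 3)*(q^2 + 2*q) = q*(q - 5)*(q - 3)*(q + 2)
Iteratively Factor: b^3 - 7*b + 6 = (b + 3)*(b^2 - 3*b + 2) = (b - 2)*(b + 3)*(b - 1)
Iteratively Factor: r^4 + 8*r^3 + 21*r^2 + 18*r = (r)*(r^3 + 8*r^2 + 21*r + 18) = r*(r + 3)*(r^2 + 5*r + 6) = r*(r + 3)^2*(r + 2)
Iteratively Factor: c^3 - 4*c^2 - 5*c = (c - 5)*(c^2 + c) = c*(c - 5)*(c + 1)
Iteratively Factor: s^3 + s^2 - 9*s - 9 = (s + 1)*(s^2 - 9) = (s - 3)*(s + 1)*(s + 3)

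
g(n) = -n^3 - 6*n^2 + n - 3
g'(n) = -3*n^2 - 12*n + 1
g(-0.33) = -3.95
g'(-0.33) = 4.63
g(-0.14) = -3.25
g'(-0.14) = 2.62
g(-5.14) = -30.86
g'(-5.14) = -16.58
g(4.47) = -207.73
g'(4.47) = -112.58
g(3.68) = -130.41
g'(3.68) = -83.79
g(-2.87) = -31.65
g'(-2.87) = 10.73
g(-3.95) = -38.94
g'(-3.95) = 1.59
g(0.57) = -4.56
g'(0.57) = -6.81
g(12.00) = -2583.00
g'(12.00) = -575.00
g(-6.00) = -9.00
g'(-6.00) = -35.00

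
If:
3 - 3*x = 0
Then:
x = 1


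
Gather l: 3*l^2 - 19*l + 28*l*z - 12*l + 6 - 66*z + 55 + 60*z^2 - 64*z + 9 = 3*l^2 + l*(28*z - 31) + 60*z^2 - 130*z + 70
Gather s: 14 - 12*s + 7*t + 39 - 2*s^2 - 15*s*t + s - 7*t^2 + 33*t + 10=-2*s^2 + s*(-15*t - 11) - 7*t^2 + 40*t + 63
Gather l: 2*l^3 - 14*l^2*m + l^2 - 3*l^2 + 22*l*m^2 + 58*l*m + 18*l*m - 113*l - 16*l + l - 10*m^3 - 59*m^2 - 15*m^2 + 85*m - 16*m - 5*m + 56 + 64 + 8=2*l^3 + l^2*(-14*m - 2) + l*(22*m^2 + 76*m - 128) - 10*m^3 - 74*m^2 + 64*m + 128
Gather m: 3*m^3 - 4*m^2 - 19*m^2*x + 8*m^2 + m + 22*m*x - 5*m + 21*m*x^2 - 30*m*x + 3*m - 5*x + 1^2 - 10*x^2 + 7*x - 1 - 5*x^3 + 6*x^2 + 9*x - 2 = 3*m^3 + m^2*(4 - 19*x) + m*(21*x^2 - 8*x - 1) - 5*x^3 - 4*x^2 + 11*x - 2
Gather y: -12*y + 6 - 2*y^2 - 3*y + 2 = -2*y^2 - 15*y + 8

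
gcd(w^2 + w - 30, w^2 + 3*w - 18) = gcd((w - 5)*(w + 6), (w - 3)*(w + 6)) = w + 6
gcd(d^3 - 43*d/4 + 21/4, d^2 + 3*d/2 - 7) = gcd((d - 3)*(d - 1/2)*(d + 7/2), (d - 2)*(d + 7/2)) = d + 7/2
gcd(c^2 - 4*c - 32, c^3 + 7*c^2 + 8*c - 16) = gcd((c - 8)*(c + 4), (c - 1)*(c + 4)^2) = c + 4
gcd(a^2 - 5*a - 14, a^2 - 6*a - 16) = a + 2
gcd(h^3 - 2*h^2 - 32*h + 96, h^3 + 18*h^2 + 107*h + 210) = h + 6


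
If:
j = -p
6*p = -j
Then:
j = 0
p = 0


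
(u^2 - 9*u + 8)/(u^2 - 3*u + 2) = (u - 8)/(u - 2)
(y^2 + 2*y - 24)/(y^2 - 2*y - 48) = (y - 4)/(y - 8)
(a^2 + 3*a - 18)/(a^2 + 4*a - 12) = (a - 3)/(a - 2)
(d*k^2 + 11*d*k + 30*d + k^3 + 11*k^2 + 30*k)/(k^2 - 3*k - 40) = (d*k + 6*d + k^2 + 6*k)/(k - 8)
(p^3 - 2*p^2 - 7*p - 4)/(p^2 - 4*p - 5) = (p^2 - 3*p - 4)/(p - 5)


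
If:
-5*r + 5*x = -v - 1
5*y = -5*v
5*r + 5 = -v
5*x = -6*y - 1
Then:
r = -7/8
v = -5/8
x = -19/20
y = 5/8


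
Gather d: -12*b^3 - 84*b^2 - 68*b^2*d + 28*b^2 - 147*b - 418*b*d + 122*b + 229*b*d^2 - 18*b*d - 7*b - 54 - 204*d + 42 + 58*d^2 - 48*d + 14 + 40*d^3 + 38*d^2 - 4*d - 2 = -12*b^3 - 56*b^2 - 32*b + 40*d^3 + d^2*(229*b + 96) + d*(-68*b^2 - 436*b - 256)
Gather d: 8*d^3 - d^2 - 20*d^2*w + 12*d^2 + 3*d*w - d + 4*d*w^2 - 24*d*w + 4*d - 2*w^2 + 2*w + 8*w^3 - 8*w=8*d^3 + d^2*(11 - 20*w) + d*(4*w^2 - 21*w + 3) + 8*w^3 - 2*w^2 - 6*w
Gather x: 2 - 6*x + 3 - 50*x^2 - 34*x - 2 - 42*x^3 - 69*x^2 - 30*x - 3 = -42*x^3 - 119*x^2 - 70*x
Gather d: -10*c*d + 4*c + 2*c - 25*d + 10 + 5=6*c + d*(-10*c - 25) + 15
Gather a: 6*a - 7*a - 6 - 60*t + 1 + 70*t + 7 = -a + 10*t + 2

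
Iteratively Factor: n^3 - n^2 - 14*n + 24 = (n - 2)*(n^2 + n - 12) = (n - 2)*(n + 4)*(n - 3)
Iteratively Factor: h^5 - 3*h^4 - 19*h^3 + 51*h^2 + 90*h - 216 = (h - 2)*(h^4 - h^3 - 21*h^2 + 9*h + 108) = (h - 3)*(h - 2)*(h^3 + 2*h^2 - 15*h - 36) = (h - 3)*(h - 2)*(h + 3)*(h^2 - h - 12) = (h - 3)*(h - 2)*(h + 3)^2*(h - 4)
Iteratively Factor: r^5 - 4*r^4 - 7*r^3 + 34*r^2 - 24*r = (r - 2)*(r^4 - 2*r^3 - 11*r^2 + 12*r) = r*(r - 2)*(r^3 - 2*r^2 - 11*r + 12) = r*(r - 2)*(r + 3)*(r^2 - 5*r + 4) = r*(r - 2)*(r - 1)*(r + 3)*(r - 4)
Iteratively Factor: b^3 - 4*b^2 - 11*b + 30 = (b + 3)*(b^2 - 7*b + 10) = (b - 5)*(b + 3)*(b - 2)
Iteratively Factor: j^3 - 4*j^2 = (j)*(j^2 - 4*j) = j^2*(j - 4)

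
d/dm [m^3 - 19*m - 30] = 3*m^2 - 19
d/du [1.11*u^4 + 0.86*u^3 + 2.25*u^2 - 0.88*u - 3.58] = 4.44*u^3 + 2.58*u^2 + 4.5*u - 0.88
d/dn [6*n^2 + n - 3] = 12*n + 1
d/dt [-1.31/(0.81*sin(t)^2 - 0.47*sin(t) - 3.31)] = (2.1222*sin(t) - 0.6157)*cos(t)/(-0.81*sin(t)^2 + 0.47*sin(t) + 3.31)^2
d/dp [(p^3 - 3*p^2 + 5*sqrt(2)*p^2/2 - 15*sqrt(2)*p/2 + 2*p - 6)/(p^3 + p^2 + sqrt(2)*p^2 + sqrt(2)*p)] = (-3*sqrt(2)*p^4 + 8*p^4 - 8*p^3 + 34*sqrt(2)*p^3 + 5*sqrt(2)*p^2 + 72*p^2 + 24*p + 24*sqrt(2)*p + 12*sqrt(2))/(2*p^2*(p^4 + 2*p^3 + 2*sqrt(2)*p^3 + 3*p^2 + 4*sqrt(2)*p^2 + 2*sqrt(2)*p + 4*p + 2))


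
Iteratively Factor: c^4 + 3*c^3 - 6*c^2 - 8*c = (c - 2)*(c^3 + 5*c^2 + 4*c) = (c - 2)*(c + 4)*(c^2 + c) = c*(c - 2)*(c + 4)*(c + 1)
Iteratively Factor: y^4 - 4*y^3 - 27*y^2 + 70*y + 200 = (y + 2)*(y^3 - 6*y^2 - 15*y + 100) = (y - 5)*(y + 2)*(y^2 - y - 20) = (y - 5)^2*(y + 2)*(y + 4)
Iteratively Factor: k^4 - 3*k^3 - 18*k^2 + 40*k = (k + 4)*(k^3 - 7*k^2 + 10*k) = (k - 2)*(k + 4)*(k^2 - 5*k) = (k - 5)*(k - 2)*(k + 4)*(k)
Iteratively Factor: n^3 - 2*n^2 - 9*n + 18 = (n - 2)*(n^2 - 9) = (n - 2)*(n + 3)*(n - 3)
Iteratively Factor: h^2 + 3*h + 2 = (h + 1)*(h + 2)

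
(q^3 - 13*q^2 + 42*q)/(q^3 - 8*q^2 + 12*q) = (q - 7)/(q - 2)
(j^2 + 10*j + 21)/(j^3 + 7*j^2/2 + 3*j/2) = 2*(j + 7)/(j*(2*j + 1))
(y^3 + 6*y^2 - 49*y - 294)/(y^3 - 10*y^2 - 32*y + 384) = (y^2 - 49)/(y^2 - 16*y + 64)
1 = 1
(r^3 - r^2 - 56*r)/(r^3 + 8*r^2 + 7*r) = (r - 8)/(r + 1)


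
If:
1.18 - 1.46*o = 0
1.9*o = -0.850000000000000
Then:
No Solution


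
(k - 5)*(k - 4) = k^2 - 9*k + 20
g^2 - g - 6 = (g - 3)*(g + 2)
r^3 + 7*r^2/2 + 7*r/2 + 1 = (r + 1/2)*(r + 1)*(r + 2)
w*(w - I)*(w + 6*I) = w^3 + 5*I*w^2 + 6*w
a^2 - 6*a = a*(a - 6)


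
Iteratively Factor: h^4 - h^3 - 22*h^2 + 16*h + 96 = (h - 4)*(h^3 + 3*h^2 - 10*h - 24) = (h - 4)*(h + 2)*(h^2 + h - 12) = (h - 4)*(h - 3)*(h + 2)*(h + 4)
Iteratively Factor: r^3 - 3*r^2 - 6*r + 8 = (r - 1)*(r^2 - 2*r - 8) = (r - 4)*(r - 1)*(r + 2)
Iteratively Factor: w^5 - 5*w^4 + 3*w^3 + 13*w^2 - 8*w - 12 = (w + 1)*(w^4 - 6*w^3 + 9*w^2 + 4*w - 12) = (w + 1)^2*(w^3 - 7*w^2 + 16*w - 12) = (w - 2)*(w + 1)^2*(w^2 - 5*w + 6) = (w - 2)^2*(w + 1)^2*(w - 3)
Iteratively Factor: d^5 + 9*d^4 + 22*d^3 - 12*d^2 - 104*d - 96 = (d - 2)*(d^4 + 11*d^3 + 44*d^2 + 76*d + 48) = (d - 2)*(d + 2)*(d^3 + 9*d^2 + 26*d + 24) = (d - 2)*(d + 2)^2*(d^2 + 7*d + 12) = (d - 2)*(d + 2)^2*(d + 3)*(d + 4)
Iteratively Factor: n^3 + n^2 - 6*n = (n - 2)*(n^2 + 3*n) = (n - 2)*(n + 3)*(n)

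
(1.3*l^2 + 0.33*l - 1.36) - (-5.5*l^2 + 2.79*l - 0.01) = 6.8*l^2 - 2.46*l - 1.35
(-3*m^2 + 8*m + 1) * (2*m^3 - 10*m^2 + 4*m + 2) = -6*m^5 + 46*m^4 - 90*m^3 + 16*m^2 + 20*m + 2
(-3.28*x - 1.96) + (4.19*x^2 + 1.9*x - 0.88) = 4.19*x^2 - 1.38*x - 2.84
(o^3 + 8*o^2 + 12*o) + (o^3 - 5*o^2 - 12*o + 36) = 2*o^3 + 3*o^2 + 36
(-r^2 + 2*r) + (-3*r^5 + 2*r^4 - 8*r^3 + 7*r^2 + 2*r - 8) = -3*r^5 + 2*r^4 - 8*r^3 + 6*r^2 + 4*r - 8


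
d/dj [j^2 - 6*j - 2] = 2*j - 6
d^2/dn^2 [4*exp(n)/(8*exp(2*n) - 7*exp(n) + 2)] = (256*exp(4*n) + 224*exp(3*n) - 384*exp(2*n) + 56*exp(n) + 16)*exp(n)/(512*exp(6*n) - 1344*exp(5*n) + 1560*exp(4*n) - 1015*exp(3*n) + 390*exp(2*n) - 84*exp(n) + 8)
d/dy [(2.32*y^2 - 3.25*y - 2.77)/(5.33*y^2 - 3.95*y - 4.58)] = (8.1585*y^2 + 8.277*y + 3.9435)/(28.4089*y^4 - 42.107*y^3 - 33.2203*y^2 + 36.182*y + 20.9764)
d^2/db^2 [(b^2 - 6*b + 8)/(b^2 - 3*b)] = 6*(-b^3 + 8*b^2 - 24*b + 24)/(b^3*(b^3 - 9*b^2 + 27*b - 27))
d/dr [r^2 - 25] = 2*r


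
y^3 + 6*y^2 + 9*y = y*(y + 3)^2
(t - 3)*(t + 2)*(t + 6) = t^3 + 5*t^2 - 12*t - 36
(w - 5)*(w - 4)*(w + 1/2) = w^3 - 17*w^2/2 + 31*w/2 + 10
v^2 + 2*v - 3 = (v - 1)*(v + 3)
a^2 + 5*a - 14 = (a - 2)*(a + 7)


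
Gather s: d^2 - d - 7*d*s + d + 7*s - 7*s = d^2 - 7*d*s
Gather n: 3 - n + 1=4 - n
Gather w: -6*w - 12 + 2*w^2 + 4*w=2*w^2 - 2*w - 12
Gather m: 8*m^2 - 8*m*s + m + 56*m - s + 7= 8*m^2 + m*(57 - 8*s) - s + 7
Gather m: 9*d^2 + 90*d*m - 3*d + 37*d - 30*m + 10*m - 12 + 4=9*d^2 + 34*d + m*(90*d - 20) - 8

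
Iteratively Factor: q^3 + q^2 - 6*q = (q - 2)*(q^2 + 3*q) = q*(q - 2)*(q + 3)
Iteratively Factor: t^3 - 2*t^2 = (t - 2)*(t^2) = t*(t - 2)*(t)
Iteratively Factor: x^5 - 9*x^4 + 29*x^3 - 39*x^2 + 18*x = (x - 3)*(x^4 - 6*x^3 + 11*x^2 - 6*x) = x*(x - 3)*(x^3 - 6*x^2 + 11*x - 6) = x*(x - 3)^2*(x^2 - 3*x + 2) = x*(x - 3)^2*(x - 1)*(x - 2)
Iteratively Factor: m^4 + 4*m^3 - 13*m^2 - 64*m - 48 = (m + 4)*(m^3 - 13*m - 12) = (m - 4)*(m + 4)*(m^2 + 4*m + 3) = (m - 4)*(m + 1)*(m + 4)*(m + 3)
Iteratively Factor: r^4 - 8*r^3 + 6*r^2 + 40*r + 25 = (r + 1)*(r^3 - 9*r^2 + 15*r + 25) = (r + 1)^2*(r^2 - 10*r + 25) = (r - 5)*(r + 1)^2*(r - 5)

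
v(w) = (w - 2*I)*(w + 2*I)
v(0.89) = 4.79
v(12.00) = 148.00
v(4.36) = 23.01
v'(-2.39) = -4.78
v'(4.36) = 8.72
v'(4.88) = 9.76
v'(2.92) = 5.84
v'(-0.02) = -0.04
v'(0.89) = 1.78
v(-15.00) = 229.00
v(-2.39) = 9.71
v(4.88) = 27.81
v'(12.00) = 24.00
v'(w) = 2*w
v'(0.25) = 0.50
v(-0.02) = 4.00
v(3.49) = 16.18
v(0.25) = 4.06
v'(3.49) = 6.98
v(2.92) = 12.53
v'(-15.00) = -30.00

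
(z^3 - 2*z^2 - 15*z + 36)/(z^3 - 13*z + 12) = (z - 3)/(z - 1)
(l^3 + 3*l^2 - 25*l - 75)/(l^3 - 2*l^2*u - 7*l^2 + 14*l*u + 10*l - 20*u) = (-l^2 - 8*l - 15)/(-l^2 + 2*l*u + 2*l - 4*u)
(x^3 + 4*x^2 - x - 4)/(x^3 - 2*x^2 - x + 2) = (x + 4)/(x - 2)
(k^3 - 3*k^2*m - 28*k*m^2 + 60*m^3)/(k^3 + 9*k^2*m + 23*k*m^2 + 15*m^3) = (k^2 - 8*k*m + 12*m^2)/(k^2 + 4*k*m + 3*m^2)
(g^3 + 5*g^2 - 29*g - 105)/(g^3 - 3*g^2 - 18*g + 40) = (g^2 + 10*g + 21)/(g^2 + 2*g - 8)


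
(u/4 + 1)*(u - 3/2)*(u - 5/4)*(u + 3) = u^4/4 + 17*u^3/16 - 43*u^2/32 - 159*u/32 + 45/8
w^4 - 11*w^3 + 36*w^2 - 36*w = w*(w - 6)*(w - 3)*(w - 2)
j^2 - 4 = (j - 2)*(j + 2)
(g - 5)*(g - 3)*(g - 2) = g^3 - 10*g^2 + 31*g - 30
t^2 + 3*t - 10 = (t - 2)*(t + 5)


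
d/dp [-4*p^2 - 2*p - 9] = -8*p - 2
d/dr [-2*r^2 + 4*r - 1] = 4 - 4*r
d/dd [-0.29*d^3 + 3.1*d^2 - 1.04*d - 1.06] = -0.87*d^2 + 6.2*d - 1.04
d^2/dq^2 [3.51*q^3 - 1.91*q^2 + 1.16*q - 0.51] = 21.06*q - 3.82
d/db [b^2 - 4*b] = 2*b - 4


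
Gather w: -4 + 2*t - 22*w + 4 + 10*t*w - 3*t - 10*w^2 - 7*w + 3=-t - 10*w^2 + w*(10*t - 29) + 3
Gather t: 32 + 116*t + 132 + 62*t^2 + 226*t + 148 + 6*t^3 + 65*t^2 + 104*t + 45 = 6*t^3 + 127*t^2 + 446*t + 357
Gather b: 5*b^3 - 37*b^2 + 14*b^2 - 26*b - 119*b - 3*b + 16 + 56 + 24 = 5*b^3 - 23*b^2 - 148*b + 96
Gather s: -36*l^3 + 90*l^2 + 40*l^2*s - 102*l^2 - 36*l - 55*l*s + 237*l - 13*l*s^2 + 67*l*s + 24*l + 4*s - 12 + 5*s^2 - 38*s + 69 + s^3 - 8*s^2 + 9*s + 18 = -36*l^3 - 12*l^2 + 225*l + s^3 + s^2*(-13*l - 3) + s*(40*l^2 + 12*l - 25) + 75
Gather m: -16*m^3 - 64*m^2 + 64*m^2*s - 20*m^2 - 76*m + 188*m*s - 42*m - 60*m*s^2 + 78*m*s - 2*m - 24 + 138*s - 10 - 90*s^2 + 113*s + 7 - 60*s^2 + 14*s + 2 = -16*m^3 + m^2*(64*s - 84) + m*(-60*s^2 + 266*s - 120) - 150*s^2 + 265*s - 25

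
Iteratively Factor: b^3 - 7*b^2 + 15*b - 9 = (b - 1)*(b^2 - 6*b + 9) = (b - 3)*(b - 1)*(b - 3)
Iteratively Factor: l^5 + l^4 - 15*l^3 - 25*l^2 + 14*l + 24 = (l + 3)*(l^4 - 2*l^3 - 9*l^2 + 2*l + 8) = (l - 1)*(l + 3)*(l^3 - l^2 - 10*l - 8) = (l - 1)*(l + 2)*(l + 3)*(l^2 - 3*l - 4) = (l - 4)*(l - 1)*(l + 2)*(l + 3)*(l + 1)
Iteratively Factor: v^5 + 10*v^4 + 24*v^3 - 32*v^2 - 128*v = (v - 2)*(v^4 + 12*v^3 + 48*v^2 + 64*v) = (v - 2)*(v + 4)*(v^3 + 8*v^2 + 16*v) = (v - 2)*(v + 4)^2*(v^2 + 4*v) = v*(v - 2)*(v + 4)^2*(v + 4)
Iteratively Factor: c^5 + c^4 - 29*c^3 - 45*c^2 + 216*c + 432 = (c + 3)*(c^4 - 2*c^3 - 23*c^2 + 24*c + 144) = (c - 4)*(c + 3)*(c^3 + 2*c^2 - 15*c - 36) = (c - 4)^2*(c + 3)*(c^2 + 6*c + 9) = (c - 4)^2*(c + 3)^2*(c + 3)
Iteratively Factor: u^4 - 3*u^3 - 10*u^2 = (u)*(u^3 - 3*u^2 - 10*u) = u^2*(u^2 - 3*u - 10) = u^2*(u - 5)*(u + 2)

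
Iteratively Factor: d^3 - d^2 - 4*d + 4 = (d + 2)*(d^2 - 3*d + 2) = (d - 2)*(d + 2)*(d - 1)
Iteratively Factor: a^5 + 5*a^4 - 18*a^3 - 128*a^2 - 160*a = (a + 4)*(a^4 + a^3 - 22*a^2 - 40*a) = a*(a + 4)*(a^3 + a^2 - 22*a - 40) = a*(a + 2)*(a + 4)*(a^2 - a - 20) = a*(a + 2)*(a + 4)^2*(a - 5)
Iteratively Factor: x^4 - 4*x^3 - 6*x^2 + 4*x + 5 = (x + 1)*(x^3 - 5*x^2 - x + 5) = (x + 1)^2*(x^2 - 6*x + 5) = (x - 1)*(x + 1)^2*(x - 5)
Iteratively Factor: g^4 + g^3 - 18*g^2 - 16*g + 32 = (g + 2)*(g^3 - g^2 - 16*g + 16) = (g - 1)*(g + 2)*(g^2 - 16) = (g - 1)*(g + 2)*(g + 4)*(g - 4)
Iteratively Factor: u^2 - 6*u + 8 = (u - 2)*(u - 4)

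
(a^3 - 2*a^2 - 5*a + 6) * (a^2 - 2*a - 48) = a^5 - 4*a^4 - 49*a^3 + 112*a^2 + 228*a - 288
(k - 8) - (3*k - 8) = -2*k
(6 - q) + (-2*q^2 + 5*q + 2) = -2*q^2 + 4*q + 8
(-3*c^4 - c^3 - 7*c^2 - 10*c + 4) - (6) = -3*c^4 - c^3 - 7*c^2 - 10*c - 2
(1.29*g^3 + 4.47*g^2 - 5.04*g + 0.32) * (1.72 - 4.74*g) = -6.1146*g^4 - 18.969*g^3 + 31.578*g^2 - 10.1856*g + 0.5504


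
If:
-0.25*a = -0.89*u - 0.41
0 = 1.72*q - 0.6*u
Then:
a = 3.56*u + 1.64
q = 0.348837209302326*u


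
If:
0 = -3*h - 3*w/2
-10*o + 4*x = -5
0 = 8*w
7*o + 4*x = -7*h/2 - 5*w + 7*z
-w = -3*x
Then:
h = 0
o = 1/2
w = 0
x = 0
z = 1/2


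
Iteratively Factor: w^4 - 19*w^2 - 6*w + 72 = (w - 4)*(w^3 + 4*w^2 - 3*w - 18) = (w - 4)*(w + 3)*(w^2 + w - 6) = (w - 4)*(w - 2)*(w + 3)*(w + 3)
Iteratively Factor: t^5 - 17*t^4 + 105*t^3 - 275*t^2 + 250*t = (t - 5)*(t^4 - 12*t^3 + 45*t^2 - 50*t) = (t - 5)*(t - 2)*(t^3 - 10*t^2 + 25*t) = t*(t - 5)*(t - 2)*(t^2 - 10*t + 25) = t*(t - 5)^2*(t - 2)*(t - 5)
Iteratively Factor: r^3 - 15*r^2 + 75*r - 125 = (r - 5)*(r^2 - 10*r + 25) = (r - 5)^2*(r - 5)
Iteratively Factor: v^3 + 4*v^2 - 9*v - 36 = (v + 4)*(v^2 - 9) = (v - 3)*(v + 4)*(v + 3)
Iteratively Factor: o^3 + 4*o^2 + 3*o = (o)*(o^2 + 4*o + 3) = o*(o + 1)*(o + 3)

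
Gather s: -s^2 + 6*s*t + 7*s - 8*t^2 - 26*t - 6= -s^2 + s*(6*t + 7) - 8*t^2 - 26*t - 6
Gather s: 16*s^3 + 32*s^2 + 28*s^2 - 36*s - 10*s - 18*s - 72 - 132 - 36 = 16*s^3 + 60*s^2 - 64*s - 240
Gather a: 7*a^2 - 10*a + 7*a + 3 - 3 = 7*a^2 - 3*a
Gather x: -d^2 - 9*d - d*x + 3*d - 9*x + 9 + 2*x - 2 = -d^2 - 6*d + x*(-d - 7) + 7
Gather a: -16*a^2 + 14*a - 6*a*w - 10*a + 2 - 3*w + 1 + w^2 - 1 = -16*a^2 + a*(4 - 6*w) + w^2 - 3*w + 2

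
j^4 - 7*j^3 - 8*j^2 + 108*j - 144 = (j - 6)*(j - 3)*(j - 2)*(j + 4)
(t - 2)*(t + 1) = t^2 - t - 2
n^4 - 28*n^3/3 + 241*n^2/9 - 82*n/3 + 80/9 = (n - 5)*(n - 8/3)*(n - 1)*(n - 2/3)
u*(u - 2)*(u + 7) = u^3 + 5*u^2 - 14*u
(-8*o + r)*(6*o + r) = -48*o^2 - 2*o*r + r^2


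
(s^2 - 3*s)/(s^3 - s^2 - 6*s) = 1/(s + 2)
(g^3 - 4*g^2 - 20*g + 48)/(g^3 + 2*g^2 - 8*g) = (g - 6)/g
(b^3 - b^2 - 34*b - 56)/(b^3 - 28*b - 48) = (b - 7)/(b - 6)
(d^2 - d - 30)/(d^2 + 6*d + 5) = (d - 6)/(d + 1)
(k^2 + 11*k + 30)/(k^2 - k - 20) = (k^2 + 11*k + 30)/(k^2 - k - 20)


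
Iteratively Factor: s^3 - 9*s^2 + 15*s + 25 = (s - 5)*(s^2 - 4*s - 5) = (s - 5)*(s + 1)*(s - 5)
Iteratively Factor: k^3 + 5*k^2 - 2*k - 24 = (k + 3)*(k^2 + 2*k - 8) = (k + 3)*(k + 4)*(k - 2)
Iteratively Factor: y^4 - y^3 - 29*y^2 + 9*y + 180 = (y - 5)*(y^3 + 4*y^2 - 9*y - 36) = (y - 5)*(y - 3)*(y^2 + 7*y + 12) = (y - 5)*(y - 3)*(y + 4)*(y + 3)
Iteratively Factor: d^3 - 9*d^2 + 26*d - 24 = (d - 4)*(d^2 - 5*d + 6) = (d - 4)*(d - 2)*(d - 3)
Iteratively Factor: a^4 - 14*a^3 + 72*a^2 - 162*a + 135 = (a - 5)*(a^3 - 9*a^2 + 27*a - 27) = (a - 5)*(a - 3)*(a^2 - 6*a + 9) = (a - 5)*(a - 3)^2*(a - 3)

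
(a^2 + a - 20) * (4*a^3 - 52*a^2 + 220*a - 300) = 4*a^5 - 48*a^4 + 88*a^3 + 960*a^2 - 4700*a + 6000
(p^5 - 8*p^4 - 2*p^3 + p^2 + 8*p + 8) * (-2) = -2*p^5 + 16*p^4 + 4*p^3 - 2*p^2 - 16*p - 16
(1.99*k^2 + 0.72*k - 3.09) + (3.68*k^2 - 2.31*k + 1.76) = 5.67*k^2 - 1.59*k - 1.33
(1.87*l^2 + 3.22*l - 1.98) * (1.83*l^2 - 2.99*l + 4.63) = 3.4221*l^4 + 0.3013*l^3 - 4.5931*l^2 + 20.8288*l - 9.1674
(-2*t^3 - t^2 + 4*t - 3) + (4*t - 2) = -2*t^3 - t^2 + 8*t - 5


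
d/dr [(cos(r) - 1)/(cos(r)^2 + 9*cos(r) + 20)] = (cos(r)^2 - 2*cos(r) - 29)*sin(r)/(cos(r)^2 + 9*cos(r) + 20)^2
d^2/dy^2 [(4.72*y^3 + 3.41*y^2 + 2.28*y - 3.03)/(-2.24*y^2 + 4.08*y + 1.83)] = (2.8421709430404e-14*y^5 - 281.048064*y^3 - 204.098112*y^2 - 317.06856*y + 136.925622)/(11.239424*y^6 - 61.415424*y^5 + 84.317184*y^4 + 32.431104*y^3 - 68.884128*y^2 - 40.990536*y - 6.128487)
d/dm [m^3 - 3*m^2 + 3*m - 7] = 3*m^2 - 6*m + 3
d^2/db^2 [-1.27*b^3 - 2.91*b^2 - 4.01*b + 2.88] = -7.62*b - 5.82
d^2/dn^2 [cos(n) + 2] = -cos(n)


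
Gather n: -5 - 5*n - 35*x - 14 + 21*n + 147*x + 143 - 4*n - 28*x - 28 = 12*n + 84*x + 96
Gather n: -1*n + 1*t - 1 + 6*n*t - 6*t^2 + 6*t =n*(6*t - 1) - 6*t^2 + 7*t - 1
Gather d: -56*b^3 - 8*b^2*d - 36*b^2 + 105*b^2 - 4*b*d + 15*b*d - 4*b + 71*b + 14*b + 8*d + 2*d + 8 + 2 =-56*b^3 + 69*b^2 + 81*b + d*(-8*b^2 + 11*b + 10) + 10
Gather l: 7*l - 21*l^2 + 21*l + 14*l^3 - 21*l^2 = 14*l^3 - 42*l^2 + 28*l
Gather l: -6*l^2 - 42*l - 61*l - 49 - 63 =-6*l^2 - 103*l - 112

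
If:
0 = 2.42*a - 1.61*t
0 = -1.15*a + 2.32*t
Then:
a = 0.00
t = 0.00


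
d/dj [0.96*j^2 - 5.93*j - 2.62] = 1.92*j - 5.93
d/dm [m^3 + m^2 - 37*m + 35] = 3*m^2 + 2*m - 37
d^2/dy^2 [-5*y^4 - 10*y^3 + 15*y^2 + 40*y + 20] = -60*y^2 - 60*y + 30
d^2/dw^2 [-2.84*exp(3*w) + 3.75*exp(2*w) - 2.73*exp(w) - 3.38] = (-25.56*exp(2*w) + 15.0*exp(w) - 2.73)*exp(w)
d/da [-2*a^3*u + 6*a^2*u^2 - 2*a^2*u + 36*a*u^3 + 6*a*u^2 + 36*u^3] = 2*u*(-3*a^2 + 6*a*u - 2*a + 18*u^2 + 3*u)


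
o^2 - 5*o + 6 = (o - 3)*(o - 2)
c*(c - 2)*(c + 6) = c^3 + 4*c^2 - 12*c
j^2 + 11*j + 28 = (j + 4)*(j + 7)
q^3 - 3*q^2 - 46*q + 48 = (q - 8)*(q - 1)*(q + 6)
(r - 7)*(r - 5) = r^2 - 12*r + 35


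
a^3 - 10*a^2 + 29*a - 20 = (a - 5)*(a - 4)*(a - 1)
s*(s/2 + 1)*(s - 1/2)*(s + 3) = s^4/2 + 9*s^3/4 + 7*s^2/4 - 3*s/2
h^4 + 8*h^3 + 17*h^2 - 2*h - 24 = (h - 1)*(h + 2)*(h + 3)*(h + 4)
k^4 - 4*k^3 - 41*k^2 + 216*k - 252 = (k - 6)*(k - 3)*(k - 2)*(k + 7)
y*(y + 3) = y^2 + 3*y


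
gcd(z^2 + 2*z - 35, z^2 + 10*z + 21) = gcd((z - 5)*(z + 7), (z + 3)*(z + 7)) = z + 7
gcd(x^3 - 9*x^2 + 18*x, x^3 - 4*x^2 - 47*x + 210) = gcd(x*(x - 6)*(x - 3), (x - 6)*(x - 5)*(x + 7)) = x - 6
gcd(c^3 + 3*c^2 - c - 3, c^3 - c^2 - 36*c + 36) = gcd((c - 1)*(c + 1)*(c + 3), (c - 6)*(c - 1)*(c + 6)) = c - 1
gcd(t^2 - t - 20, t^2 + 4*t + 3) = 1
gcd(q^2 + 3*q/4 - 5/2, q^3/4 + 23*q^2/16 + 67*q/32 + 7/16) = q + 2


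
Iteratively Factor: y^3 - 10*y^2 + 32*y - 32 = (y - 4)*(y^2 - 6*y + 8) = (y - 4)*(y - 2)*(y - 4)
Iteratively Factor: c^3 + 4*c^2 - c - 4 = (c + 1)*(c^2 + 3*c - 4) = (c - 1)*(c + 1)*(c + 4)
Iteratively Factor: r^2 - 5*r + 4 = (r - 1)*(r - 4)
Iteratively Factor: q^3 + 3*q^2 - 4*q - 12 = (q + 2)*(q^2 + q - 6) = (q + 2)*(q + 3)*(q - 2)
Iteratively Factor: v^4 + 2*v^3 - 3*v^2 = (v - 1)*(v^3 + 3*v^2) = (v - 1)*(v + 3)*(v^2) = v*(v - 1)*(v + 3)*(v)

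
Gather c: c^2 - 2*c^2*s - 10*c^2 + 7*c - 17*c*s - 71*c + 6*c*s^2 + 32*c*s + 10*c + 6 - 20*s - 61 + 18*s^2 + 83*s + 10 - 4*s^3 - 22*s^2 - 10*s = c^2*(-2*s - 9) + c*(6*s^2 + 15*s - 54) - 4*s^3 - 4*s^2 + 53*s - 45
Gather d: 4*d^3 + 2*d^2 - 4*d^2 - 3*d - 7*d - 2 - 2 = 4*d^3 - 2*d^2 - 10*d - 4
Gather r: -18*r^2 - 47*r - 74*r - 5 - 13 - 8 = -18*r^2 - 121*r - 26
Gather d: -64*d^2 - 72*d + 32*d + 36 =-64*d^2 - 40*d + 36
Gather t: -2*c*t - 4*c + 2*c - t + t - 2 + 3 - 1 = -2*c*t - 2*c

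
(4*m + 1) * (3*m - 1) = 12*m^2 - m - 1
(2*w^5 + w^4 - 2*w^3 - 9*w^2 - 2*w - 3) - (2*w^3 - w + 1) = 2*w^5 + w^4 - 4*w^3 - 9*w^2 - w - 4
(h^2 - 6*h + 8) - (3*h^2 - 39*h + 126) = -2*h^2 + 33*h - 118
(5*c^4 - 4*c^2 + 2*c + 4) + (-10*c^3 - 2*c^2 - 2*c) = 5*c^4 - 10*c^3 - 6*c^2 + 4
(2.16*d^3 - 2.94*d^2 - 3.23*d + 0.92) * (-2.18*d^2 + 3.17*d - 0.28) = -4.7088*d^5 + 13.2564*d^4 - 2.8832*d^3 - 11.4215*d^2 + 3.8208*d - 0.2576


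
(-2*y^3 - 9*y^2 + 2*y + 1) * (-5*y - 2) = 10*y^4 + 49*y^3 + 8*y^2 - 9*y - 2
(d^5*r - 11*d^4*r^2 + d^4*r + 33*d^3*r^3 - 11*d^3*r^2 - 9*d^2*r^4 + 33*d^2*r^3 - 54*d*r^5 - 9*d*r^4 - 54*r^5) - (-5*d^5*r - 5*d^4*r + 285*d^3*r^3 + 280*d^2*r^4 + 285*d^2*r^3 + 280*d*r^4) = 6*d^5*r - 11*d^4*r^2 + 6*d^4*r - 252*d^3*r^3 - 11*d^3*r^2 - 289*d^2*r^4 - 252*d^2*r^3 - 54*d*r^5 - 289*d*r^4 - 54*r^5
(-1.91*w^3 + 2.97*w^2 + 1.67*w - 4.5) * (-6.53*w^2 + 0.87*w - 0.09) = 12.4723*w^5 - 21.0558*w^4 - 8.1493*w^3 + 30.5706*w^2 - 4.0653*w + 0.405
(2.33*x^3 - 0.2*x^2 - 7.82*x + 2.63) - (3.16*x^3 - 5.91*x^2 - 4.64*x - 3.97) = -0.83*x^3 + 5.71*x^2 - 3.18*x + 6.6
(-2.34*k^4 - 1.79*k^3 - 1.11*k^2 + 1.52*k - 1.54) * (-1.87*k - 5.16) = 4.3758*k^5 + 15.4217*k^4 + 11.3121*k^3 + 2.8852*k^2 - 4.9634*k + 7.9464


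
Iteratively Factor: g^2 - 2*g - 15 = (g - 5)*(g + 3)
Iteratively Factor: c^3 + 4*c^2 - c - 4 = (c - 1)*(c^2 + 5*c + 4) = (c - 1)*(c + 1)*(c + 4)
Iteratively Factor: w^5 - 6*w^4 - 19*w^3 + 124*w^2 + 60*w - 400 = (w - 5)*(w^4 - w^3 - 24*w^2 + 4*w + 80) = (w - 5)^2*(w^3 + 4*w^2 - 4*w - 16) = (w - 5)^2*(w + 4)*(w^2 - 4) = (w - 5)^2*(w + 2)*(w + 4)*(w - 2)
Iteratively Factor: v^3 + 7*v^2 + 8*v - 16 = (v + 4)*(v^2 + 3*v - 4) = (v - 1)*(v + 4)*(v + 4)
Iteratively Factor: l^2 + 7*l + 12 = (l + 3)*(l + 4)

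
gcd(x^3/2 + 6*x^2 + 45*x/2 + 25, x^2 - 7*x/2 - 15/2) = 1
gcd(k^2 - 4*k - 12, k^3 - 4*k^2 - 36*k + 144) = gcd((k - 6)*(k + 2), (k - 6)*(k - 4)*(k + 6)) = k - 6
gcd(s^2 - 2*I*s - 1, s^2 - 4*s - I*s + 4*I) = s - I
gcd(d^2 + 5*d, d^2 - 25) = d + 5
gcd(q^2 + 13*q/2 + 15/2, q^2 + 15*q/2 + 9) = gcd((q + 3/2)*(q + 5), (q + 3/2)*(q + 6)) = q + 3/2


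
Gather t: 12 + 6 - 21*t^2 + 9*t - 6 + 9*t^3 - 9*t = 9*t^3 - 21*t^2 + 12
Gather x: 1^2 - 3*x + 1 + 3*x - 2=0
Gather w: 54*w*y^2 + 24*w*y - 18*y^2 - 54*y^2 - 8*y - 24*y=w*(54*y^2 + 24*y) - 72*y^2 - 32*y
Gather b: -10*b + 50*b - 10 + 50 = 40*b + 40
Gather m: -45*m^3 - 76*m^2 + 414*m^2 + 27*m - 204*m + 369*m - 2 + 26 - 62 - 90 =-45*m^3 + 338*m^2 + 192*m - 128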